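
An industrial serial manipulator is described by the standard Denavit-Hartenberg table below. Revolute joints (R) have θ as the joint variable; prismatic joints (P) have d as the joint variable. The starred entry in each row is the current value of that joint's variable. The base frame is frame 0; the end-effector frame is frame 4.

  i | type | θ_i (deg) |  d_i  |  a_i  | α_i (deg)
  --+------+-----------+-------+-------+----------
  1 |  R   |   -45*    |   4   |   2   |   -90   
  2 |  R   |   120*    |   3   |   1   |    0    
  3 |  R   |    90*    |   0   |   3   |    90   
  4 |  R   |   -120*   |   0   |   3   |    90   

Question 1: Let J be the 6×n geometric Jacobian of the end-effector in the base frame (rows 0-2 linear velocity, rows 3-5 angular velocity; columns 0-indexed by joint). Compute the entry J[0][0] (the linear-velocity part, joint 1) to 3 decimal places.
axis z_0 = ẑ; lever o_n−o_0 = (0.4263,0.1421,3.8840)
cross product → J_v[:, 0] = (-0.1421,0.4263,0.0000)
J_ω[:, 0] = z_0
entry J[0][0] = -0.1421

-0.142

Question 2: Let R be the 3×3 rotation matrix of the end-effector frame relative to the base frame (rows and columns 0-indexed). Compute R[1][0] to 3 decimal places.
End-effector x-axis (col 0 of R) = (-0.3062,-0.9186,-0.2500)
R[1][0] = -0.9186

-0.919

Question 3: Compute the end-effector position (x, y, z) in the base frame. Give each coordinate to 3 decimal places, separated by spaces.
0.426 0.142 3.884

after link 1: o_1 = (1.4142, -1.4142, 4.0000)
after link 2: o_2 = (3.1820, 1.0607, 3.1340)
after link 3: o_3 = (1.3449, 2.8978, 4.6340)
after link 4: o_4 = (0.4263, 0.1421, 3.8840)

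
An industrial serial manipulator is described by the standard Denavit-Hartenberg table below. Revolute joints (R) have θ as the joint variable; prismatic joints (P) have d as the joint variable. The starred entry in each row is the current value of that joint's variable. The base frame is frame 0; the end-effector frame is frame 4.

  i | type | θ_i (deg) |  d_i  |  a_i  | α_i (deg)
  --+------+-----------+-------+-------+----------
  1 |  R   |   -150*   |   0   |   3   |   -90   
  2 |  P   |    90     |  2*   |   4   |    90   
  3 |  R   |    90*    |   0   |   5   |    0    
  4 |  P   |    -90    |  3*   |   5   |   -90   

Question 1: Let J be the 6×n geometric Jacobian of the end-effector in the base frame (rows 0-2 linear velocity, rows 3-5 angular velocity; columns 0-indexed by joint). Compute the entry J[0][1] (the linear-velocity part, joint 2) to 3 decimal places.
0.500

prismatic axis z_1 = (0.5000,-0.8660,0.0000)
J_v[:, 1] = z_1; J_ω[:, 1] = (0,0,0)
entry J[0][1] = 0.5000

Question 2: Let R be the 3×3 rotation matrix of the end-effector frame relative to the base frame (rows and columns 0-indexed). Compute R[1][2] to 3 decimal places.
-0.866

End-effector z-axis (col 2 of R) = (0.5000,-0.8660,0.0000)
R[1][2] = -0.8660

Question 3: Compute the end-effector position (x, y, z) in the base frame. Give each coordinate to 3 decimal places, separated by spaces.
-1.696 -9.062 -9.000

after link 1: o_1 = (-2.5981, -1.5000, 0.0000)
after link 2: o_2 = (-1.5981, -3.2321, -4.0000)
after link 3: o_3 = (0.9019, -7.5622, -4.0000)
after link 4: o_4 = (-1.6962, -9.0622, -9.0000)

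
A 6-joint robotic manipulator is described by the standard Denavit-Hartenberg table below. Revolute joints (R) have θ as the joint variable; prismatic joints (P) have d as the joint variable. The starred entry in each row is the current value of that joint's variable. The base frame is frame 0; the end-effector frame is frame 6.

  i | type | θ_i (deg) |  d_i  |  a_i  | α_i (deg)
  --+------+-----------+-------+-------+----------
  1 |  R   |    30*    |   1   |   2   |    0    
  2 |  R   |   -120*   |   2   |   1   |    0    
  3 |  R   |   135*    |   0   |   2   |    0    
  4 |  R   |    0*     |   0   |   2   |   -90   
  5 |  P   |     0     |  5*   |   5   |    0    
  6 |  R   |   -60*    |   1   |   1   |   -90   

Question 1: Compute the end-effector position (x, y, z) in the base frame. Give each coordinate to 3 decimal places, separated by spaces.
after link 1: o_1 = (1.7321, 1.0000, 1.0000)
after link 2: o_2 = (1.7321, -0.0000, 3.0000)
after link 3: o_3 = (3.1463, 1.4142, 3.0000)
after link 4: o_4 = (4.5605, 2.8284, 3.0000)
after link 5: o_5 = (4.5605, 9.8995, 3.0000)
after link 6: o_6 = (4.2069, 10.9602, 3.8660)

4.207 10.960 3.866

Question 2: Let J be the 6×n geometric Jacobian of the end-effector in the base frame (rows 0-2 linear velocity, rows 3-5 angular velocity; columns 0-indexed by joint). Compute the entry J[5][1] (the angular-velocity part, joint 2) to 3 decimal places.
axis z_1 = (0.0000,0.0000,1.0000); lever o_n−o_1 = (2.4749,9.9602,2.8660)
cross product → J_v[:, 1] = (-9.9602,2.4749,0.0000)
J_ω[:, 1] = z_1
entry J[5][1] = 1.0000

1.000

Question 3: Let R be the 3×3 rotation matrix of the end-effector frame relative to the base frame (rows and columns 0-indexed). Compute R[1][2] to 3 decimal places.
0.612

End-effector z-axis (col 2 of R) = (0.6124,0.6124,-0.5000)
R[1][2] = 0.6124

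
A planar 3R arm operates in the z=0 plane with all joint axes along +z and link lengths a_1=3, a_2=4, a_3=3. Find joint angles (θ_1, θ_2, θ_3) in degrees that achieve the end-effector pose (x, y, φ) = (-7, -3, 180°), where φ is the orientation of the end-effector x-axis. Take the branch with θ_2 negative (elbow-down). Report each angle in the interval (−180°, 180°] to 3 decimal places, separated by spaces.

wrist centre = target − a_3·(cos φ, sin φ) = (-4.0000, -3.0000)
cos θ_2 = (25.0000−3²−4²)/(2·3·4) = 0.0000; θ_2 = -90.0000° (elbow-down)
β = atan2(-3.0000,-4.0000) = -143.1301°; ψ = atan2(-4.0000,3.0000) = -53.1301°
θ_1 = β − ψ = -90.0000°
θ_3 = φ − θ_1 − θ_2 = 0.0000° (wrapped to (-180°,180°])

-90.000 -90.000 0.000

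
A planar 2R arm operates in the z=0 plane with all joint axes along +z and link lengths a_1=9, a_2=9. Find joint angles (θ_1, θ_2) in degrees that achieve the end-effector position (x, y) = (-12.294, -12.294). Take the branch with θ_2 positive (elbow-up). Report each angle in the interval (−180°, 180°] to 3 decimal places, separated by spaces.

-150.004 30.008

cos θ_2 = (302.2849−9²−9²)/(2·9·9) = 0.8660; θ_2 = 30.0080° (elbow-up)
β = atan2(-12.2940,-12.2940) = -135.0000°; ψ = atan2(4.5011,16.7936) = 15.0040°
θ_1 = β − ψ = -150.0040°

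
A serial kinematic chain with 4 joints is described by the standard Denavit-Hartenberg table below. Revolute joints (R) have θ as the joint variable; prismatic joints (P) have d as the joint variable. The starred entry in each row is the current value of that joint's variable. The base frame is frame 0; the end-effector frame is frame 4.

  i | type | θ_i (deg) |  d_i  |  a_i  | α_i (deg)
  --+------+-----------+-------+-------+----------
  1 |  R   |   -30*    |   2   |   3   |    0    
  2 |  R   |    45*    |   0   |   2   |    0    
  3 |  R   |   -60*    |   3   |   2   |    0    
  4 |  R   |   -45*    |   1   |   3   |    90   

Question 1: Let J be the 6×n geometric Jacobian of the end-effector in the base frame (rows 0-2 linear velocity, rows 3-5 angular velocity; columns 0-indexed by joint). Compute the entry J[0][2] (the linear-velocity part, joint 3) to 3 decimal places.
axis z_2 = (0.0000,0.0000,1.0000); lever o_n−o_2 = (1.4142,-4.4142,4.0000)
cross product → J_v[:, 2] = (4.4142,1.4142,-0.0000)
J_ω[:, 2] = z_2
entry J[0][2] = 4.4142

4.414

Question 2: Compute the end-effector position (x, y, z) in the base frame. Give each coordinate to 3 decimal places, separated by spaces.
after link 1: o_1 = (2.5981, -1.5000, 2.0000)
after link 2: o_2 = (4.5299, -0.9824, 2.0000)
after link 3: o_3 = (5.9441, -2.3966, 5.0000)
after link 4: o_4 = (5.9441, -5.3966, 6.0000)

5.944 -5.397 6.000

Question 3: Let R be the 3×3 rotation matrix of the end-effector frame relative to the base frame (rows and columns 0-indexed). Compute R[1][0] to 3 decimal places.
-1.000

End-effector x-axis (col 0 of R) = (0.0000,-1.0000,0.0000)
R[1][0] = -1.0000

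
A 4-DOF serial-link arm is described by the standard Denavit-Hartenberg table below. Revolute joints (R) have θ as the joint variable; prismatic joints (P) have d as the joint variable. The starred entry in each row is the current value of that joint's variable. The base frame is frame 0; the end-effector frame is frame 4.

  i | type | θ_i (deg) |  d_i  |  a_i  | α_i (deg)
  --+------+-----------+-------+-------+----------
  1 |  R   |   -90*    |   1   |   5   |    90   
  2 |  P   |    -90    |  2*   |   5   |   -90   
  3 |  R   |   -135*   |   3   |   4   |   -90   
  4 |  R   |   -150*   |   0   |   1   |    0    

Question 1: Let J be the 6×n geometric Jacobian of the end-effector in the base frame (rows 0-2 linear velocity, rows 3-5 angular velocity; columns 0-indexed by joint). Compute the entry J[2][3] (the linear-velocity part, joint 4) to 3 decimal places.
axis z_3 = (-0.7071,-0.0000,-0.7071); lever o_n−o_3 = (0.6124,-0.5000,-0.6124)
cross product → J_v[:, 3] = (-0.3536,-0.8660,0.3536)
J_ω[:, 3] = z_3
entry J[2][3] = 0.3536

0.354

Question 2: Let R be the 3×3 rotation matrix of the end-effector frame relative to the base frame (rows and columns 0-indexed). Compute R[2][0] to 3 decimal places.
End-effector x-axis (col 0 of R) = (0.6124,-0.5000,-0.6124)
R[2][0] = -0.6124

-0.612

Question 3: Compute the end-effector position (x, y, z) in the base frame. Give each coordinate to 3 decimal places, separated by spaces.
-4.216 -8.500 -1.784

after link 1: o_1 = (0.0000, -5.0000, 1.0000)
after link 2: o_2 = (-2.0000, -5.0000, -4.0000)
after link 3: o_3 = (-4.8284, -8.0000, -1.1716)
after link 4: o_4 = (-4.2161, -8.5000, -1.7839)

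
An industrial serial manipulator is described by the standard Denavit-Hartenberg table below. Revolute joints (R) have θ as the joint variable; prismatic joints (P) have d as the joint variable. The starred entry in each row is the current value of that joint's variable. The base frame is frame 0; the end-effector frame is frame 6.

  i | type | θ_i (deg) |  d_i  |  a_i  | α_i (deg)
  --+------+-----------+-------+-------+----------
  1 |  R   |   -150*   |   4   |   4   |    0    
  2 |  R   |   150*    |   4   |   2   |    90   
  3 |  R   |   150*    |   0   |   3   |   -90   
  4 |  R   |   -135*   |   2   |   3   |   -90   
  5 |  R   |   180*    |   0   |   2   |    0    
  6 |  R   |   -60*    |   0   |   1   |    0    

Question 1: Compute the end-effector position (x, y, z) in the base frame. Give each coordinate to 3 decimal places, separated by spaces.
-4.323 -2.354 8.341

after link 1: o_1 = (-3.4641, -2.0000, 4.0000)
after link 2: o_2 = (-1.4641, -2.0000, 8.0000)
after link 3: o_3 = (-4.0622, -2.0000, 9.5000)
after link 4: o_4 = (-3.2251, -4.1213, 6.7073)
after link 5: o_5 = (-4.4498, -2.7071, 7.4144)
after link 6: o_6 = (-4.3230, -2.3536, 8.3412)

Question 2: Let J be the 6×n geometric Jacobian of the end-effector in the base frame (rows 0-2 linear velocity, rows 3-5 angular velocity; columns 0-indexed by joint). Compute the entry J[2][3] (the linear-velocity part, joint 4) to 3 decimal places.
0.177

axis z_3 = (-0.5000,-0.0000,-0.8660); lever o_n−o_3 = (-0.2608,-0.3536,-1.1588)
cross product → J_v[:, 3] = (-0.3062,-0.3536,0.1768)
J_ω[:, 3] = z_3
entry J[2][3] = 0.1768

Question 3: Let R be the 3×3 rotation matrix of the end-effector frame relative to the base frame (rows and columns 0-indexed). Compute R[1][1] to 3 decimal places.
End-effector y-axis (col 1 of R) = (-0.7803,0.6124,-0.1268)
R[1][1] = 0.6124

0.612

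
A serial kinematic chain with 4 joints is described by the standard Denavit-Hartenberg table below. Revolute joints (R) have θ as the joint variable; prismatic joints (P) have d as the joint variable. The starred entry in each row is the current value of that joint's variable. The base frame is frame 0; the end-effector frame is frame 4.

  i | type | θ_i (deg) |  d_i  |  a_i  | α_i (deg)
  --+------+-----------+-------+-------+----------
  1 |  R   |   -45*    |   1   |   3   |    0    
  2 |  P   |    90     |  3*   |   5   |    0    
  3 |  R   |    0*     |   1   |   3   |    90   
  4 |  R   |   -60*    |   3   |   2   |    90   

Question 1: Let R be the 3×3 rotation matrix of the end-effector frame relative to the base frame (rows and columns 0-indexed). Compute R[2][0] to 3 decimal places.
End-effector x-axis (col 0 of R) = (0.3536,0.3536,-0.8660)
R[2][0] = -0.8660

-0.866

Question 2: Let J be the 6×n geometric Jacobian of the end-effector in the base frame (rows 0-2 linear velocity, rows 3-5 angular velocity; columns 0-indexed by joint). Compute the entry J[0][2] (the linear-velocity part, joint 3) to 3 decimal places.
-0.707

axis z_2 = (0.0000,0.0000,1.0000); lever o_n−o_2 = (4.9497,0.7071,-0.7321)
cross product → J_v[:, 2] = (-0.7071,4.9497,0.0000)
J_ω[:, 2] = z_2
entry J[0][2] = -0.7071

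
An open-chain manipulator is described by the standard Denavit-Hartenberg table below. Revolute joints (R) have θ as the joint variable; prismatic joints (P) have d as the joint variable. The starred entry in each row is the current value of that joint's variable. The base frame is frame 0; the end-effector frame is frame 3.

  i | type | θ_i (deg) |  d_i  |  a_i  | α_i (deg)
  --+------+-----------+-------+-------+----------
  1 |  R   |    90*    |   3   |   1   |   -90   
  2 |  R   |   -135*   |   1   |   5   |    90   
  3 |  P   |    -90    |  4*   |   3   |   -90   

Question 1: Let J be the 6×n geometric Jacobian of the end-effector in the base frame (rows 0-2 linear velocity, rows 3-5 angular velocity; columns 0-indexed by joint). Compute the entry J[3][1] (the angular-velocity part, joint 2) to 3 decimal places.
-1.000

axis z_1 = (-1.0000,0.0000,0.0000); lever o_n−o_1 = (2.0000,-6.3640,0.7071)
cross product → J_v[:, 1] = (0.0000,0.7071,6.3640)
J_ω[:, 1] = z_1
entry J[3][1] = -1.0000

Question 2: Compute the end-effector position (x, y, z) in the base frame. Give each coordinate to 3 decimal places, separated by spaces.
after link 1: o_1 = (0.0000, 1.0000, 3.0000)
after link 2: o_2 = (-1.0000, -2.5355, 6.5355)
after link 3: o_3 = (2.0000, -5.3640, 3.7071)

2.000 -5.364 3.707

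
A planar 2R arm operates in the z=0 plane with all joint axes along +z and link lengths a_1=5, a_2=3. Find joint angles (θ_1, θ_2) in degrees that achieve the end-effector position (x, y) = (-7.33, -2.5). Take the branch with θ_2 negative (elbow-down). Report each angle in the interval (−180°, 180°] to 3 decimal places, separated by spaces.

cos θ_2 = (59.9789−5²−3²)/(2·5·3) = 0.8660; θ_2 = -30.0071° (elbow-down)
β = atan2(-2.5000,-7.3300) = -161.1673°; ψ = atan2(-1.5003,7.5979) = -11.1702°
θ_1 = β − ψ = -149.9971°

-149.997 -30.007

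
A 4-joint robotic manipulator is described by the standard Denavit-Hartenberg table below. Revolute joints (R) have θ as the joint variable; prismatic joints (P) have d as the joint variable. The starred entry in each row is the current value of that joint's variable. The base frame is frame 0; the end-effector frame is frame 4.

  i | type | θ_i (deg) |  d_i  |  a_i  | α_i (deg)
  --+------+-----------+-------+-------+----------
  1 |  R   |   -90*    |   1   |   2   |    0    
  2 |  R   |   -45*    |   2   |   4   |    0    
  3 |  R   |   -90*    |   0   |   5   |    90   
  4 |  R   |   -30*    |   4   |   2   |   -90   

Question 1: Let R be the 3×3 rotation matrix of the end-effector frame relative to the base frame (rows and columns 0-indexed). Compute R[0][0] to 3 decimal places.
-0.612

End-effector x-axis (col 0 of R) = (-0.6124,0.6124,-0.5000)
R[0][0] = -0.6124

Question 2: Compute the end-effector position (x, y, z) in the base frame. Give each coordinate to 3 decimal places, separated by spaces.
after link 1: o_1 = (0.0000, -2.0000, 1.0000)
after link 2: o_2 = (-2.8284, -4.8284, 3.0000)
after link 3: o_3 = (-6.3640, -1.2929, 3.0000)
after link 4: o_4 = (-4.7603, 2.7603, 2.0000)

-4.760 2.760 2.000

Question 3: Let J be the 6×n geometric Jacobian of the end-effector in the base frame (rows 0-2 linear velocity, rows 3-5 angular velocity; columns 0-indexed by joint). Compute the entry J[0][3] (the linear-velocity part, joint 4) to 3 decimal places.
-0.707

axis z_3 = (0.7071,0.7071,0.0000); lever o_n−o_3 = (1.6037,4.0532,-1.0000)
cross product → J_v[:, 3] = (-0.7071,0.7071,1.7321)
J_ω[:, 3] = z_3
entry J[0][3] = -0.7071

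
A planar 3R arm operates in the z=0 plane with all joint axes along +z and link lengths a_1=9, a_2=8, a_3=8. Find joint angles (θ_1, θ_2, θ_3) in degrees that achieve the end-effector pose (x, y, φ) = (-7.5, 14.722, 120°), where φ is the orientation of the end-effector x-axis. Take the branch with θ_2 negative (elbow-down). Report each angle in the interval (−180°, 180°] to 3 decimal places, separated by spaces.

168.367 -120.003 71.636

wrist centre = target − a_3·(cos φ, sin φ) = (-3.5000, 7.7938)
cos θ_2 = (72.9933−9²−8²)/(2·9·8) = -0.5000; θ_2 = -120.0031° (elbow-down)
β = atan2(7.7938,-3.5000) = 114.1837°; ψ = atan2(-6.9280,4.9996) = -54.1837°
θ_1 = β − ψ = 168.3673°
θ_3 = φ − θ_1 − θ_2 = 71.6358° (wrapped to (-180°,180°])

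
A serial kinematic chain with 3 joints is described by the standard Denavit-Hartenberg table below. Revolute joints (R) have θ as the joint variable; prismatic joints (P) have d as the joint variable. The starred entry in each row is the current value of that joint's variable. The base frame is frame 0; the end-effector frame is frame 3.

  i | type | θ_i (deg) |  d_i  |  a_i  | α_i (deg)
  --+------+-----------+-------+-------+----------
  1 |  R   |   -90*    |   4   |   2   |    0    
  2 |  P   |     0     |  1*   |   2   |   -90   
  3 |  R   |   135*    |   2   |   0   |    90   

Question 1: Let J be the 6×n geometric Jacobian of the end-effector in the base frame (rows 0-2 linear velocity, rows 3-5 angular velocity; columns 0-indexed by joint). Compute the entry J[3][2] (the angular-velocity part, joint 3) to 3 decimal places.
axis z_2 = (1.0000,0.0000,0.0000); lever o_n−o_2 = (2.0000,0.0000,0.0000)
cross product → J_v[:, 2] = (0.0000,0.0000,-0.0000)
J_ω[:, 2] = z_2
entry J[3][2] = 1.0000

1.000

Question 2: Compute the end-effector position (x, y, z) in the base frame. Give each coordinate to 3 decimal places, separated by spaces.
2.000 -4.000 5.000

after link 1: o_1 = (0.0000, -2.0000, 4.0000)
after link 2: o_2 = (0.0000, -4.0000, 5.0000)
after link 3: o_3 = (2.0000, -4.0000, 5.0000)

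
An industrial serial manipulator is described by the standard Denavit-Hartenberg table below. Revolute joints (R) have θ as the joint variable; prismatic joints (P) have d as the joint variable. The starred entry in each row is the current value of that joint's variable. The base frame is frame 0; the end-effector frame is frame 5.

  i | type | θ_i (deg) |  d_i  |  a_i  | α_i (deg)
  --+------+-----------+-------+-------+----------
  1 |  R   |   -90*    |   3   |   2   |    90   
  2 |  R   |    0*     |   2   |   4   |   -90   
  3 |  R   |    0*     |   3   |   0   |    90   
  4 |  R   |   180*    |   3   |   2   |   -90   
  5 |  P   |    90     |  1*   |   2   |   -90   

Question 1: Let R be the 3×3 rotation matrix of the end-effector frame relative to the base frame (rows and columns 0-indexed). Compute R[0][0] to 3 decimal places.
End-effector x-axis (col 0 of R) = (1.0000,0.0000,-0.0000)
R[0][0] = 1.0000

1.000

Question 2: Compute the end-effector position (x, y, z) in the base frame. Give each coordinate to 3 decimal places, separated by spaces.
-3.000 -4.000 5.000

after link 1: o_1 = (0.0000, -2.0000, 3.0000)
after link 2: o_2 = (-2.0000, -6.0000, 3.0000)
after link 3: o_3 = (-2.0000, -6.0000, 6.0000)
after link 4: o_4 = (-5.0000, -4.0000, 6.0000)
after link 5: o_5 = (-3.0000, -4.0000, 5.0000)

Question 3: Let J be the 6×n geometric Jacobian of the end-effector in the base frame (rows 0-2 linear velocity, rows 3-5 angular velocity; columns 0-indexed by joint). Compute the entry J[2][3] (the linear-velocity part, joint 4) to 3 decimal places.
-2.000

axis z_3 = (-1.0000,-0.0000,0.0000); lever o_n−o_3 = (-1.0000,2.0000,-1.0000)
cross product → J_v[:, 3] = (-0.0000,-1.0000,-2.0000)
J_ω[:, 3] = z_3
entry J[2][3] = -2.0000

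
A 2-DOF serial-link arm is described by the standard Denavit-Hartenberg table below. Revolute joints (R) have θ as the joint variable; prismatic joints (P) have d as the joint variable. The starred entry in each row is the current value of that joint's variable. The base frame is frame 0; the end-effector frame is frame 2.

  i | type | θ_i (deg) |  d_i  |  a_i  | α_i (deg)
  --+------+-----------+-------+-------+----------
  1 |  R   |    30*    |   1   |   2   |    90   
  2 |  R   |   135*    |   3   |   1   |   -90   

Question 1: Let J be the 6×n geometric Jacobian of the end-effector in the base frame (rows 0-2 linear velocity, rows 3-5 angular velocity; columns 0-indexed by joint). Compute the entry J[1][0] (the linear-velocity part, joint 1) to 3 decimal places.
2.620

axis z_0 = ẑ; lever o_n−o_0 = (2.6197,-1.9516,1.7071)
cross product → J_v[:, 0] = (1.9516,2.6197,-0.0000)
J_ω[:, 0] = z_0
entry J[1][0] = 2.6197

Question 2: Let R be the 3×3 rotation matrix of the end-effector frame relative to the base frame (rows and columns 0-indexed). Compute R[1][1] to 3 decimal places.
End-effector y-axis (col 1 of R) = (-0.5000,0.8660,-0.0000)
R[1][1] = 0.8660

0.866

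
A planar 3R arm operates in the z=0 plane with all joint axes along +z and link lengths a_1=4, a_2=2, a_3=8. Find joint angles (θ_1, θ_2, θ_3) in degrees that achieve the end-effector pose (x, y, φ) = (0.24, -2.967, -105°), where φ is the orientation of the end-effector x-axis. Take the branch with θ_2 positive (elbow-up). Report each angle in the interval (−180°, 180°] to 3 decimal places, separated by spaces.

wrist centre = target − a_3·(cos φ, sin φ) = (2.3106, 4.7604)
cos θ_2 = (28.0001−4²−2²)/(2·4·2) = 0.5000; θ_2 = 59.9995° (elbow-up)
β = atan2(4.7604,2.3106) = 64.1095°; ψ = atan2(1.7320,5.0000) = 19.1065°
θ_1 = β − ψ = 45.0031°
θ_3 = φ − θ_1 − θ_2 = 149.9975° (wrapped to (-180°,180°])

45.003 59.999 149.997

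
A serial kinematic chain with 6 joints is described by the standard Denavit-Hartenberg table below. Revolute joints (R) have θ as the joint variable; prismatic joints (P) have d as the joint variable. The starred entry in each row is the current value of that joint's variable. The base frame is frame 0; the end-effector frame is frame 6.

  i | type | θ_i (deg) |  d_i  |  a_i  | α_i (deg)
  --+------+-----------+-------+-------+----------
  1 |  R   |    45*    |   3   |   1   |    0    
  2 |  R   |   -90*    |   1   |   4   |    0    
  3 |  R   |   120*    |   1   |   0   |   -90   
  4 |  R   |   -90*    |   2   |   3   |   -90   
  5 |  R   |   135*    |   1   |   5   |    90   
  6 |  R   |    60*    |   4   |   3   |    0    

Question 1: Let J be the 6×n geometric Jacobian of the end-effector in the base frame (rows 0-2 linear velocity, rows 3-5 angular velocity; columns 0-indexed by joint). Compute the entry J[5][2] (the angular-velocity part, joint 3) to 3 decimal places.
1.000

axis z_2 = (0.0000,0.0000,1.0000); lever o_n−o_2 = (6.1710,2.0715,2.2322)
cross product → J_v[:, 2] = (-2.0715,6.1710,0.0000)
J_ω[:, 2] = z_2
entry J[5][2] = 1.0000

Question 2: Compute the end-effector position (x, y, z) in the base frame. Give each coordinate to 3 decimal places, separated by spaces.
after link 1: o_1 = (0.7071, 0.7071, 3.0000)
after link 2: o_2 = (3.5355, -2.1213, 4.0000)
after link 3: o_3 = (3.5355, -2.1213, 5.0000)
after link 4: o_4 = (1.6037, -1.6037, 8.0000)
after link 5: o_5 = (5.2776, -1.5528, 4.4645)
after link 6: o_6 = (9.7066, -0.0498, 6.2322)

9.707 -0.050 6.232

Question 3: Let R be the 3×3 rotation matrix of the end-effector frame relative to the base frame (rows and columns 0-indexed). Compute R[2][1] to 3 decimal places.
End-effector y-axis (col 1 of R) = (-0.4621,0.6415,0.6124)
R[2][1] = 0.6124

0.612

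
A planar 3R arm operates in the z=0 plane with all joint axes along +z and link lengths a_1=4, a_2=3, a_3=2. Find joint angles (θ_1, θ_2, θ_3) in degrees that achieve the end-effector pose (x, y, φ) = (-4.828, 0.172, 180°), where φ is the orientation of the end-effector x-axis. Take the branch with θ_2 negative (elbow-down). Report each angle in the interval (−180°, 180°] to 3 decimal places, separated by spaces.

wrist centre = target − a_3·(cos φ, sin φ) = (-2.8280, 0.1720)
cos θ_2 = (8.0272−4²−3²)/(2·4·3) = -0.7072; θ_2 = -135.0077° (elbow-down)
β = atan2(0.1720,-2.8280) = 176.5195°; ψ = atan2(-2.1210,1.8784) = -48.4718°
θ_1 = β − ψ = 224.9913°
θ_3 = φ − θ_1 − θ_2 = 90.0163° (wrapped to (-180°,180°])

-135.009 -135.008 90.016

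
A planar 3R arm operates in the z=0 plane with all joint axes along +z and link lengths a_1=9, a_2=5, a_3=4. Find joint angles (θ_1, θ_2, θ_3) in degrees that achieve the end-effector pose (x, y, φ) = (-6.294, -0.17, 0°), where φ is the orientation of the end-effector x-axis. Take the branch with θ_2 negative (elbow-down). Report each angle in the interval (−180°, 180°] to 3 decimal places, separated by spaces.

wrist centre = target − a_3·(cos φ, sin φ) = (-10.2940, -0.1700)
cos θ_2 = (105.9953−9²−5²)/(2·9·5) = -0.0001; θ_2 = -90.0030° (elbow-down)
β = atan2(-0.1700,-10.2940) = -179.0539°; ψ = atan2(-5.0000,8.9997) = -29.0553°
θ_1 = β − ψ = -149.9986°
θ_3 = φ − θ_1 − θ_2 = -119.9985° (wrapped to (-180°,180°])

-149.999 -90.003 -119.998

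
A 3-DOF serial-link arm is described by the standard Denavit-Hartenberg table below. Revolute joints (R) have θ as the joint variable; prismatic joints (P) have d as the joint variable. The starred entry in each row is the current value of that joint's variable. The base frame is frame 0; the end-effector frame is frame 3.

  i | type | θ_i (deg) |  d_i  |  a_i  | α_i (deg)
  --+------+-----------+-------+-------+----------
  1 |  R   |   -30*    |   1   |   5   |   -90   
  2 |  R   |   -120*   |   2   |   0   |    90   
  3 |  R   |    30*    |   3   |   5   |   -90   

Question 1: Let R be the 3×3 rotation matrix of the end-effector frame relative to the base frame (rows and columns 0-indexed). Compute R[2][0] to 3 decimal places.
End-effector x-axis (col 0 of R) = (-0.1250,0.6495,0.7500)
R[2][0] = 0.7500

0.750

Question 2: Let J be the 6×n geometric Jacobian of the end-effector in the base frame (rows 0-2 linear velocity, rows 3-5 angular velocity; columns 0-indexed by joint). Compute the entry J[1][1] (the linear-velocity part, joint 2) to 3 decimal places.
-1.125

axis z_1 = (0.5000,0.8660,0.0000); lever o_n−o_1 = (-1.8750,6.2787,2.2500)
cross product → J_v[:, 1] = (1.9486,-1.1250,4.7631)
J_ω[:, 1] = z_1
entry J[1][1] = -1.1250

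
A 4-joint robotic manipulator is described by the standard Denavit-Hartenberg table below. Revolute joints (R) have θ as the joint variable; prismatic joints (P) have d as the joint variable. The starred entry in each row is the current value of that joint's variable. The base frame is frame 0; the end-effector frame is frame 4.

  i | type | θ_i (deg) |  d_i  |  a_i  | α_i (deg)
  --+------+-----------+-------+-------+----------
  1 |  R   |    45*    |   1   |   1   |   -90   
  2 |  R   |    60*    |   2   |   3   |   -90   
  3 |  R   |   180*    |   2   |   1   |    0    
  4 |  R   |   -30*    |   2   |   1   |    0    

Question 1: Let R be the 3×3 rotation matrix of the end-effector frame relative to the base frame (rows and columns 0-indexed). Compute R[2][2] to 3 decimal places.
-0.500

End-effector z-axis (col 2 of R) = (-0.6124,-0.6124,-0.5000)
R[2][2] = -0.5000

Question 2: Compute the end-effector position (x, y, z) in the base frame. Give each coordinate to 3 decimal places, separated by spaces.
after link 1: o_1 = (0.7071, 0.7071, 1.0000)
after link 2: o_2 = (0.3536, 3.1820, -1.5981)
after link 3: o_3 = (-1.2247, 1.6037, -1.7321)
after link 4: o_4 = (-2.4021, -0.2808, -1.9821)

-2.402 -0.281 -1.982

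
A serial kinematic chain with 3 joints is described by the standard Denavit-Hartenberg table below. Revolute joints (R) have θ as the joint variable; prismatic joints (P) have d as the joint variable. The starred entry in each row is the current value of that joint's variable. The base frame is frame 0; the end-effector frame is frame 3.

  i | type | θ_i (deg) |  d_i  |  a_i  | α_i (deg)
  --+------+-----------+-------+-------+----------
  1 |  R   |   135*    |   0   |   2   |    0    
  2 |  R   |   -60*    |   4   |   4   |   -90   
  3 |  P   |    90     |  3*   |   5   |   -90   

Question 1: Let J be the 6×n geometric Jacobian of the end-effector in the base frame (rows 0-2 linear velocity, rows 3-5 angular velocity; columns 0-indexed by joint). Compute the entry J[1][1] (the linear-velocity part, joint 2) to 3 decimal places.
-1.863

axis z_1 = (0.0000,0.0000,1.0000); lever o_n−o_1 = (-1.8625,4.6402,-1.0000)
cross product → J_v[:, 1] = (-4.6402,-1.8625,0.0000)
J_ω[:, 1] = z_1
entry J[1][1] = -1.8625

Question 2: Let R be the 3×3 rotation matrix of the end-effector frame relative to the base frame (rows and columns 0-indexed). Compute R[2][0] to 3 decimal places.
-1.000

End-effector x-axis (col 0 of R) = (-0.0000,0.0000,-1.0000)
R[2][0] = -1.0000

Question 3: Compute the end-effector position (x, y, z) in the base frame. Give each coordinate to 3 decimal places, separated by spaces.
-3.277 6.054 -1.000

after link 1: o_1 = (-1.4142, 1.4142, 0.0000)
after link 2: o_2 = (-0.3789, 5.2779, 4.0000)
after link 3: o_3 = (-3.2767, 6.0544, -1.0000)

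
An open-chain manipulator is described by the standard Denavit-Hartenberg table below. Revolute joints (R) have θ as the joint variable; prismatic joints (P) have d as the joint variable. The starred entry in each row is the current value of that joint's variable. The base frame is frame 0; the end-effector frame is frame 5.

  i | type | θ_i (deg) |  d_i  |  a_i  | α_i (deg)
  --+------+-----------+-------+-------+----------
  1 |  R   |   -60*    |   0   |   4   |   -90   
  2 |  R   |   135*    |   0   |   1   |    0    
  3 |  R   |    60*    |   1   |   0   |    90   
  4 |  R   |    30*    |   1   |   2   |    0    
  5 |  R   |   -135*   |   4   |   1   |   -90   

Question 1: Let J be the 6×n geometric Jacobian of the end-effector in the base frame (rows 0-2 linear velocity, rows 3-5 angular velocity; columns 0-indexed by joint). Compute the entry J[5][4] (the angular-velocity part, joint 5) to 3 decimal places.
axis z_4 = (-0.1294,0.2241,-0.9659); lever o_n−o_4 = (-1.2292,0.1971,-3.9307)
cross product → J_v[:, 4] = (-0.6907,0.6786,0.2500)
J_ω[:, 4] = z_4
entry J[5][4] = -0.9659

-0.966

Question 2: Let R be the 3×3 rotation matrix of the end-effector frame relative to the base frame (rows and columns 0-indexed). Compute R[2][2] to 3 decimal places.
End-effector z-axis (col 2 of R) = (-0.6907,0.6786,0.2500)
R[2][2] = 0.2500

0.250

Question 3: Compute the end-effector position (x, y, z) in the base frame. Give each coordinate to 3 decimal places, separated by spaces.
1.183 0.018 -5.155

after link 1: o_1 = (2.0000, -3.4641, 0.0000)
after link 2: o_2 = (1.6464, -2.8517, -0.7071)
after link 3: o_3 = (2.5125, -2.3517, -0.7071)
after link 4: o_4 = (2.4126, -0.1787, -1.2247)
after link 5: o_5 = (1.1834, 0.0184, -5.1554)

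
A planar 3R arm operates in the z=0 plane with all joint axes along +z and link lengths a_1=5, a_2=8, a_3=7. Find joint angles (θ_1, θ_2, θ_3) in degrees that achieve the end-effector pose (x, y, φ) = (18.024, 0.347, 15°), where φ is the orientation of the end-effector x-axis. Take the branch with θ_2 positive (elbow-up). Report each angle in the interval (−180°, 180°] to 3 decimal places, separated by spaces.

wrist centre = target − a_3·(cos φ, sin φ) = (11.2625, -1.4647)
cos θ_2 = (128.9898−5²−8²)/(2·5·8) = 0.4999; θ_2 = 60.0084° (elbow-up)
β = atan2(-1.4647,11.2625) = -7.4099°; ψ = atan2(6.9288,8.9990) = 37.5946°
θ_1 = β − ψ = -45.0045°
θ_3 = φ − θ_1 − θ_2 = -0.0039° (wrapped to (-180°,180°])

-45.005 60.008 -0.004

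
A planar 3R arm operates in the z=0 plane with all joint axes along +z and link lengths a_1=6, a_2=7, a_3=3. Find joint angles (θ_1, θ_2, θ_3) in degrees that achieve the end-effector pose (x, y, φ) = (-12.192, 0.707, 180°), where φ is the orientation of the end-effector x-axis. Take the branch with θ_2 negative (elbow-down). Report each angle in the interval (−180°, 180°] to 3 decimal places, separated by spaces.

-134.997 -90.005 45.002

wrist centre = target − a_3·(cos φ, sin φ) = (-9.1920, 0.7070)
cos θ_2 = (84.9927−6²−7²)/(2·6·7) = -0.0001; θ_2 = -90.0050° (elbow-down)
β = atan2(0.7070,-9.1920) = 175.6018°; ψ = atan2(-7.0000,5.9994) = -49.4016°
θ_1 = β − ψ = 225.0033°
θ_3 = φ − θ_1 − θ_2 = 45.0016° (wrapped to (-180°,180°])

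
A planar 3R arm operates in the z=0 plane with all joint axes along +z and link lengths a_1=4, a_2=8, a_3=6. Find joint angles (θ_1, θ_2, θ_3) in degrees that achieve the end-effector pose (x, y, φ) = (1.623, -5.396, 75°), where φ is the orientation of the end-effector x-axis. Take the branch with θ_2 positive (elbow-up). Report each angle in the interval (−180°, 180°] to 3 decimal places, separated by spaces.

-120.002 44.999 150.003

wrist centre = target − a_3·(cos φ, sin φ) = (0.0701, -11.1916)
cos θ_2 = (125.2558−4²−8²)/(2·4·8) = 0.7071; θ_2 = 44.9988° (elbow-up)
β = atan2(-11.1916,0.0701) = -89.6412°; ψ = atan2(5.6567,9.6570) = 30.3603°
θ_1 = β − ψ = -120.0015°
θ_3 = φ − θ_1 − θ_2 = 150.0028° (wrapped to (-180°,180°])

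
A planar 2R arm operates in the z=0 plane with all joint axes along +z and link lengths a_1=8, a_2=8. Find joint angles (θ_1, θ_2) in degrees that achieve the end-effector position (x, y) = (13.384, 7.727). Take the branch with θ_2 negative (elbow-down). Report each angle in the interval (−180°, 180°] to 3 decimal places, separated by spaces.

45.005 -30.012

cos θ_2 = (238.8380−8²−8²)/(2·8·8) = 0.8659; θ_2 = -30.0119° (elbow-down)
β = atan2(7.7270,13.3840) = 29.9992°; ψ = atan2(-4.0014,14.9274) = -15.0059°
θ_1 = β − ψ = 45.0051°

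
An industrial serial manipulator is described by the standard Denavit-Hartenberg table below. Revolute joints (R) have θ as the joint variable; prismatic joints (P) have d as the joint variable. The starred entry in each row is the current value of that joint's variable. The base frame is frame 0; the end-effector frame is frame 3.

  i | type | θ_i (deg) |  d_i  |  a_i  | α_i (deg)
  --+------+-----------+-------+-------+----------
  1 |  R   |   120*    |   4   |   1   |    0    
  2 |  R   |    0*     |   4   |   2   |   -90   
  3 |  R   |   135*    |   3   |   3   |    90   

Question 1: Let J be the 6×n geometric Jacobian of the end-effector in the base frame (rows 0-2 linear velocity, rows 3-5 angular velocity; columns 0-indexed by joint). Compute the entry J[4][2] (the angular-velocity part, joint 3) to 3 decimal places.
-0.500

axis z_2 = (-0.8660,-0.5000,0.0000); lever o_n−o_2 = (-1.5374,-3.3371,-2.1213)
cross product → J_v[:, 2] = (1.0607,-1.8371,2.1213)
J_ω[:, 2] = z_2
entry J[4][2] = -0.5000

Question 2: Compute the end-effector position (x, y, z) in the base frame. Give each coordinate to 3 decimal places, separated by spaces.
after link 1: o_1 = (-0.5000, 0.8660, 4.0000)
after link 2: o_2 = (-1.5000, 2.5981, 8.0000)
after link 3: o_3 = (-3.0374, -0.7390, 5.8787)

-3.037 -0.739 5.879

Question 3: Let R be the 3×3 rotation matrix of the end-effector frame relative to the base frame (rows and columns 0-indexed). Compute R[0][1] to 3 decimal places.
End-effector y-axis (col 1 of R) = (-0.8660,-0.5000,0.0000)
R[0][1] = -0.8660

-0.866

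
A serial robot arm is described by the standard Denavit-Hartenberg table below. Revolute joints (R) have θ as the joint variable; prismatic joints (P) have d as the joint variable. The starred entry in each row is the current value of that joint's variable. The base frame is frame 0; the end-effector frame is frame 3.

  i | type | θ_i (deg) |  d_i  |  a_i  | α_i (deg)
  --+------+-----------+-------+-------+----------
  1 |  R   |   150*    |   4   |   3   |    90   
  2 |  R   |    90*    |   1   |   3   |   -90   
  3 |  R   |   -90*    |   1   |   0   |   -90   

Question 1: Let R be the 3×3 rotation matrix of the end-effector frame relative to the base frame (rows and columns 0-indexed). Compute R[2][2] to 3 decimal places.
1.000

End-effector z-axis (col 2 of R) = (-0.0000,-0.0000,1.0000)
R[2][2] = 1.0000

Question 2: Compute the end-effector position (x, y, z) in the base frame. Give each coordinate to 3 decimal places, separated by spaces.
-1.232 1.866 7.000

after link 1: o_1 = (-2.5981, 1.5000, 4.0000)
after link 2: o_2 = (-2.0981, 2.3660, 7.0000)
after link 3: o_3 = (-1.2321, 1.8660, 7.0000)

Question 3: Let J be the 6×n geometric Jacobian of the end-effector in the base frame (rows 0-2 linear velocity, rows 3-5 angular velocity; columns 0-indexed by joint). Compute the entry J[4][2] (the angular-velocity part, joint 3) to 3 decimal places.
-0.500

axis z_2 = (0.8660,-0.5000,0.0000); lever o_n−o_2 = (0.8660,-0.5000,0.0000)
cross product → J_v[:, 2] = (0.0000,0.0000,-0.0000)
J_ω[:, 2] = z_2
entry J[4][2] = -0.5000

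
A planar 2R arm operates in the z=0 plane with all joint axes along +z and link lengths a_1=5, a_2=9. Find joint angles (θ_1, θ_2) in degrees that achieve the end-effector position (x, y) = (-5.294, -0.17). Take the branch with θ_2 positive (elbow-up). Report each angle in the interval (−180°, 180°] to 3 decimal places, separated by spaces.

59.997 150.003

cos θ_2 = (28.0553−5²−9²)/(2·5·9) = -0.8661; θ_2 = 150.0030° (elbow-up)
β = atan2(-0.1700,-5.2940) = -178.1608°; ψ = atan2(4.4996,-2.7945) = 121.8423°
θ_1 = β − ψ = -300.0031°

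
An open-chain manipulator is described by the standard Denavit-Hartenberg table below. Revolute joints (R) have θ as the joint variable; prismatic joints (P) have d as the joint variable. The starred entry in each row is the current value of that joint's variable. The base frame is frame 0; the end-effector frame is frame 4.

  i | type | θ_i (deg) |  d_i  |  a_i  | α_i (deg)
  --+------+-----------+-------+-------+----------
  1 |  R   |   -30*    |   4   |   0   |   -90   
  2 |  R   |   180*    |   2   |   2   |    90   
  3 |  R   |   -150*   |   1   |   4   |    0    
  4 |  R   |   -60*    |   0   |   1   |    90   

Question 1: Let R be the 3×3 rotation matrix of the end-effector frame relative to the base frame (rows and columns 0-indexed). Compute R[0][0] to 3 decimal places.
1.000

End-effector x-axis (col 0 of R) = (1.0000,0.0000,0.0000)
R[0][0] = 1.0000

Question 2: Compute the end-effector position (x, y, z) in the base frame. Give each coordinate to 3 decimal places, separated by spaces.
2.268 -0.732 3.000

after link 1: o_1 = (0.0000, 0.0000, 4.0000)
after link 2: o_2 = (-0.7321, 2.7321, 4.0000)
after link 3: o_3 = (1.2679, -0.7321, 3.0000)
after link 4: o_4 = (2.2679, -0.7321, 3.0000)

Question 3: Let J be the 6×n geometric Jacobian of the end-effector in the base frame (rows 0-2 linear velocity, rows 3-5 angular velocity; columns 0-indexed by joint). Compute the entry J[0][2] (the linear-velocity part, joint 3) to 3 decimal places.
-3.464

axis z_2 = (0.0000,0.0000,-1.0000); lever o_n−o_2 = (3.0000,-3.4641,-1.0000)
cross product → J_v[:, 2] = (-3.4641,-3.0000,-0.0000)
J_ω[:, 2] = z_2
entry J[0][2] = -3.4641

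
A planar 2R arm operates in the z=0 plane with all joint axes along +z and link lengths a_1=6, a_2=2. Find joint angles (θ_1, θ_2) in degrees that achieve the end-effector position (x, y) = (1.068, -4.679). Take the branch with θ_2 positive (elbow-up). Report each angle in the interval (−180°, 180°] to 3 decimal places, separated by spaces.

cos θ_2 = (23.0337−6²−2²)/(2·6·2) = -0.7069; θ_2 = 134.9857° (elbow-up)
β = atan2(-4.6790,1.0680) = -77.1423°; ψ = atan2(1.4146,4.5861) = 17.1421°
θ_1 = β − ψ = -94.2843°

-94.284 134.986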